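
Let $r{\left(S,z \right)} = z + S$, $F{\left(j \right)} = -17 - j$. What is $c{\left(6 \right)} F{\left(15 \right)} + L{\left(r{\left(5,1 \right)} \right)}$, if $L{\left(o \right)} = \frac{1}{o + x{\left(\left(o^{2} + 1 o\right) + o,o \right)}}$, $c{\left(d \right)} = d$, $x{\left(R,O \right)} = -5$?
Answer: $-191$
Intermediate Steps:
$r{\left(S,z \right)} = S + z$
$L{\left(o \right)} = \frac{1}{-5 + o}$ ($L{\left(o \right)} = \frac{1}{o - 5} = \frac{1}{-5 + o}$)
$c{\left(6 \right)} F{\left(15 \right)} + L{\left(r{\left(5,1 \right)} \right)} = 6 \left(-17 - 15\right) + \frac{1}{-5 + \left(5 + 1\right)} = 6 \left(-17 - 15\right) + \frac{1}{-5 + 6} = 6 \left(-32\right) + 1^{-1} = -192 + 1 = -191$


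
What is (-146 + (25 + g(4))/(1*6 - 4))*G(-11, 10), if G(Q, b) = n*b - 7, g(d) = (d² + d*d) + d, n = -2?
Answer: 6237/2 ≈ 3118.5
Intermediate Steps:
g(d) = d + 2*d² (g(d) = (d² + d²) + d = 2*d² + d = d + 2*d²)
G(Q, b) = -7 - 2*b (G(Q, b) = -2*b - 7 = -7 - 2*b)
(-146 + (25 + g(4))/(1*6 - 4))*G(-11, 10) = (-146 + (25 + 4*(1 + 2*4))/(1*6 - 4))*(-7 - 2*10) = (-146 + (25 + 4*(1 + 8))/(6 - 4))*(-7 - 20) = (-146 + (25 + 4*9)/2)*(-27) = (-146 + (25 + 36)*(½))*(-27) = (-146 + 61*(½))*(-27) = (-146 + 61/2)*(-27) = -231/2*(-27) = 6237/2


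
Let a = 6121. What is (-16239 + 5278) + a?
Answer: -4840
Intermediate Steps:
(-16239 + 5278) + a = (-16239 + 5278) + 6121 = -10961 + 6121 = -4840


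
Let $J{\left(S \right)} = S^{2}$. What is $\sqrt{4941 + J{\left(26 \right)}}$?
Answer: $\sqrt{5617} \approx 74.947$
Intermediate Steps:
$\sqrt{4941 + J{\left(26 \right)}} = \sqrt{4941 + 26^{2}} = \sqrt{4941 + 676} = \sqrt{5617}$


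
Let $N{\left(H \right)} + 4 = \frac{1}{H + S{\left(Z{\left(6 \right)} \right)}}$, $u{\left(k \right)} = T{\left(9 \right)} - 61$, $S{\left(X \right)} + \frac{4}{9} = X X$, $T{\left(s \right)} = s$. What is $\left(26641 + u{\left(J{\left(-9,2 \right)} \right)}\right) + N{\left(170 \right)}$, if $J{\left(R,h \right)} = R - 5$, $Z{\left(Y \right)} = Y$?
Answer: $\frac{49182259}{1850} \approx 26585.0$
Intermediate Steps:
$J{\left(R,h \right)} = -5 + R$
$S{\left(X \right)} = - \frac{4}{9} + X^{2}$ ($S{\left(X \right)} = - \frac{4}{9} + X X = - \frac{4}{9} + X^{2}$)
$u{\left(k \right)} = -52$ ($u{\left(k \right)} = 9 - 61 = -52$)
$N{\left(H \right)} = -4 + \frac{1}{\frac{320}{9} + H}$ ($N{\left(H \right)} = -4 + \frac{1}{H - \left(\frac{4}{9} - 6^{2}\right)} = -4 + \frac{1}{H + \left(- \frac{4}{9} + 36\right)} = -4 + \frac{1}{H + \frac{320}{9}} = -4 + \frac{1}{\frac{320}{9} + H}$)
$\left(26641 + u{\left(J{\left(-9,2 \right)} \right)}\right) + N{\left(170 \right)} = \left(26641 - 52\right) + \frac{-1271 - 6120}{320 + 9 \cdot 170} = 26589 + \frac{-1271 - 6120}{320 + 1530} = 26589 + \frac{1}{1850} \left(-7391\right) = 26589 - \frac{7391}{1850} = \frac{49182259}{1850}$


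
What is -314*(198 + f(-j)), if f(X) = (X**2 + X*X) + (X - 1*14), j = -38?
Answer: -976540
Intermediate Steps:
f(X) = -14 + X + 2*X**2 (f(X) = (X**2 + X**2) + (X - 14) = 2*X**2 + (-14 + X) = -14 + X + 2*X**2)
-314*(198 + f(-j)) = -314*(198 + (-14 - 1*(-38) + 2*(-1*(-38))**2)) = -314*(198 + (-14 + 38 + 2*38**2)) = -314*(198 + (-14 + 38 + 2*1444)) = -314*(198 + (-14 + 38 + 2888)) = -314*(198 + 2912) = -314*3110 = -976540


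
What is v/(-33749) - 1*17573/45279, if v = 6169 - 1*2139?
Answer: -775545547/1528120971 ≈ -0.50752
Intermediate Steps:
v = 4030 (v = 6169 - 2139 = 4030)
v/(-33749) - 1*17573/45279 = 4030/(-33749) - 1*17573/45279 = 4030*(-1/33749) - 17573*1/45279 = -4030/33749 - 17573/45279 = -775545547/1528120971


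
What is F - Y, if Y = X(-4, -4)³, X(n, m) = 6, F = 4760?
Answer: 4544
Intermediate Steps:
Y = 216 (Y = 6³ = 216)
F - Y = 4760 - 1*216 = 4760 - 216 = 4544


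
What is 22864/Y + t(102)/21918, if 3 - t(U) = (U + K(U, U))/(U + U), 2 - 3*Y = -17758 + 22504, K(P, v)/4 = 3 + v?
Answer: -2129812931/147303572 ≈ -14.459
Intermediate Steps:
K(P, v) = 12 + 4*v (K(P, v) = 4*(3 + v) = 12 + 4*v)
Y = -4744/3 (Y = 2/3 - (-17758 + 22504)/3 = 2/3 - 1/3*4746 = 2/3 - 1582 = -4744/3 ≈ -1581.3)
t(U) = 3 - (12 + 5*U)/(2*U) (t(U) = 3 - (U + (12 + 4*U))/(U + U) = 3 - (12 + 5*U)/(2*U))
22864/Y + t(102)/21918 = 22864/(-4744/3) + ((1/2)*(-12 + 102)/102)/21918 = 22864*(-3/4744) + ((1/2)*(1/102)*90)*(1/21918) = -8574/593 + (15/34)*(1/21918) = -8574/593 + 5/248404 = -2129812931/147303572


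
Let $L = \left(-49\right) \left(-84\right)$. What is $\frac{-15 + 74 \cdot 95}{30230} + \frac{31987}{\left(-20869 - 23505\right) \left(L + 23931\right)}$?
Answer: $\frac{436480222133}{1881148779147} \approx 0.23203$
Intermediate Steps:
$L = 4116$
$\frac{-15 + 74 \cdot 95}{30230} + \frac{31987}{\left(-20869 - 23505\right) \left(L + 23931\right)} = \frac{-15 + 74 \cdot 95}{30230} + \frac{31987}{\left(-20869 - 23505\right) \left(4116 + 23931\right)} = \left(-15 + 7030\right) \frac{1}{30230} + \frac{31987}{\left(-44374\right) 28047} = 7015 \cdot \frac{1}{30230} + \frac{31987}{-1244557578} = \frac{1403}{6046} + 31987 \left(- \frac{1}{1244557578}\right) = \frac{1403}{6046} - \frac{31987}{1244557578} = \frac{436480222133}{1881148779147}$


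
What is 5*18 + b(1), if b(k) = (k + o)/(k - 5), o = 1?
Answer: 179/2 ≈ 89.500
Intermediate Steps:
b(k) = (1 + k)/(-5 + k) (b(k) = (k + 1)/(k - 5) = (1 + k)/(-5 + k))
5*18 + b(1) = 5*18 + (1 + 1)/(-5 + 1) = 90 + 2/(-4) = 90 - ¼*2 = 90 - ½ = 179/2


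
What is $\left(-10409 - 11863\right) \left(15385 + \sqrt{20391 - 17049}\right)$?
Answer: $-342654720 - 22272 \sqrt{3342} \approx -3.4394 \cdot 10^{8}$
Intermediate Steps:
$\left(-10409 - 11863\right) \left(15385 + \sqrt{20391 - 17049}\right) = - 22272 \left(15385 + \sqrt{3342}\right) = -342654720 - 22272 \sqrt{3342}$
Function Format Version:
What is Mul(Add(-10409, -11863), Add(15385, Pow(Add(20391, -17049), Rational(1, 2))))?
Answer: Add(-342654720, Mul(-22272, Pow(3342, Rational(1, 2)))) ≈ -3.4394e+8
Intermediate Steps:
Mul(Add(-10409, -11863), Add(15385, Pow(Add(20391, -17049), Rational(1, 2)))) = Mul(-22272, Add(15385, Pow(3342, Rational(1, 2)))) = Add(-342654720, Mul(-22272, Pow(3342, Rational(1, 2))))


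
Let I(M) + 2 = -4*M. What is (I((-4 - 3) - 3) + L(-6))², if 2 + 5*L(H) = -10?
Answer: 31684/25 ≈ 1267.4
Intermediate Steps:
L(H) = -12/5 (L(H) = -⅖ + (⅕)*(-10) = -⅖ - 2 = -12/5)
I(M) = -2 - 4*M
(I((-4 - 3) - 3) + L(-6))² = ((-2 - 4*((-4 - 3) - 3)) - 12/5)² = ((-2 - 4*(-7 - 3)) - 12/5)² = ((-2 - 4*(-10)) - 12/5)² = ((-2 + 40) - 12/5)² = (38 - 12/5)² = (178/5)² = 31684/25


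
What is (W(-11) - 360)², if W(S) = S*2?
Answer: 145924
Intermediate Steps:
W(S) = 2*S
(W(-11) - 360)² = (2*(-11) - 360)² = (-22 - 360)² = (-382)² = 145924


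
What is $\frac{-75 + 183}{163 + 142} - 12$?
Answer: $- \frac{3552}{305} \approx -11.646$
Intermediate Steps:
$\frac{-75 + 183}{163 + 142} - 12 = \frac{108}{305} - 12 = - \frac{3552}{305}$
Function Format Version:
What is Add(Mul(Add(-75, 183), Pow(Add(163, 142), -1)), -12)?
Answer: Rational(-3552, 305) ≈ -11.646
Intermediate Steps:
Add(Mul(Add(-75, 183), Pow(Add(163, 142), -1)), -12) = Add(Mul(108, Pow(305, -1)), -12) = Add(Mul(108, Rational(1, 305)), -12) = Add(Rational(108, 305), -12) = Rational(-3552, 305)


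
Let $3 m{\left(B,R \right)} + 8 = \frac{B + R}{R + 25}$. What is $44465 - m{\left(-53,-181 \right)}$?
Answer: $\frac{266803}{6} \approx 44467.0$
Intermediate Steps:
$m{\left(B,R \right)} = - \frac{8}{3} + \frac{B + R}{3 \left(25 + R\right)}$ ($m{\left(B,R \right)} = - \frac{8}{3} + \frac{\left(B + R\right) \frac{1}{R + 25}}{3} = - \frac{8}{3} + \frac{\left(B + R\right) \frac{1}{25 + R}}{3} = - \frac{8}{3} + \frac{\frac{1}{25 + R} \left(B + R\right)}{3} = - \frac{8}{3} + \frac{B + R}{3 \left(25 + R\right)}$)
$44465 - m{\left(-53,-181 \right)} = 44465 - \frac{-200 - 53 - -1267}{3 \left(25 - 181\right)} = 44465 - \frac{-200 - 53 + 1267}{3 \left(-156\right)} = 44465 - \frac{1}{3} \left(- \frac{1}{156}\right) 1014 = 44465 - - \frac{13}{6} = 44465 + \frac{13}{6} = \frac{266803}{6}$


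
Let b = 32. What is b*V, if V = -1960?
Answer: -62720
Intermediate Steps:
b*V = 32*(-1960) = -62720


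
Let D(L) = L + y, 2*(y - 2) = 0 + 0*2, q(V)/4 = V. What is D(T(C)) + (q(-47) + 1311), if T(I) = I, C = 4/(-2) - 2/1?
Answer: 1121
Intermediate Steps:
q(V) = 4*V
C = -4 (C = 4*(-1/2) - 2*1 = -2 - 2 = -4)
y = 2 (y = 2 + (0 + 0*2)/2 = 2 + (0 + 0)/2 = 2 + (1/2)*0 = 2 + 0 = 2)
D(L) = 2 + L (D(L) = L + 2 = 2 + L)
D(T(C)) + (q(-47) + 1311) = (2 - 4) + (4*(-47) + 1311) = -2 + (-188 + 1311) = -2 + 1123 = 1121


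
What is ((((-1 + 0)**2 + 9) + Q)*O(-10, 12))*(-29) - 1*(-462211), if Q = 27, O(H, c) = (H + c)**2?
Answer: 457919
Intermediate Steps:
((((-1 + 0)**2 + 9) + Q)*O(-10, 12))*(-29) - 1*(-462211) = ((((-1 + 0)**2 + 9) + 27)*(-10 + 12)**2)*(-29) - 1*(-462211) = ((((-1)**2 + 9) + 27)*2**2)*(-29) + 462211 = (((1 + 9) + 27)*4)*(-29) + 462211 = ((10 + 27)*4)*(-29) + 462211 = (37*4)*(-29) + 462211 = 148*(-29) + 462211 = -4292 + 462211 = 457919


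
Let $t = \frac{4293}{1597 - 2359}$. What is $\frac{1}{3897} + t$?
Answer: $- \frac{5576353}{989838} \approx -5.6336$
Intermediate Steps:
$t = - \frac{1431}{254}$ ($t = \frac{4293}{-762} = 4293 \left(- \frac{1}{762}\right) = - \frac{1431}{254} \approx -5.6339$)
$\frac{1}{3897} + t = \frac{1}{3897} - \frac{1431}{254} = - \frac{5576353}{989838}$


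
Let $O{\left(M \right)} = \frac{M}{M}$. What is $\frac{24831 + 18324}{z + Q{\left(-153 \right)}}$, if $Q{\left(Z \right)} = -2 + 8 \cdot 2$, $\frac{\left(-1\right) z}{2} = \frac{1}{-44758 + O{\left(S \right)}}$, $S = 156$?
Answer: $\frac{386297667}{125320} \approx 3082.5$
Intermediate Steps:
$O{\left(M \right)} = 1$
$z = \frac{2}{44757}$ ($z = - \frac{2}{-44758 + 1} = - \frac{2}{-44757} = \left(-2\right) \left(- \frac{1}{44757}\right) = \frac{2}{44757} \approx 4.4686 \cdot 10^{-5}$)
$Q{\left(Z \right)} = 14$ ($Q{\left(Z \right)} = -2 + 16 = 14$)
$\frac{24831 + 18324}{z + Q{\left(-153 \right)}} = \frac{24831 + 18324}{\frac{2}{44757} + 14} = \frac{43155}{\frac{626600}{44757}} = 43155 \cdot \frac{44757}{626600} = \frac{386297667}{125320}$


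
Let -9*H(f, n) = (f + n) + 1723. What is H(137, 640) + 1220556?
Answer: 10982504/9 ≈ 1.2203e+6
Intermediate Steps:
H(f, n) = -1723/9 - f/9 - n/9 (H(f, n) = -((f + n) + 1723)/9 = -(1723 + f + n)/9 = -1723/9 - f/9 - n/9)
H(137, 640) + 1220556 = (-1723/9 - ⅑*137 - ⅑*640) + 1220556 = (-1723/9 - 137/9 - 640/9) + 1220556 = -2500/9 + 1220556 = 10982504/9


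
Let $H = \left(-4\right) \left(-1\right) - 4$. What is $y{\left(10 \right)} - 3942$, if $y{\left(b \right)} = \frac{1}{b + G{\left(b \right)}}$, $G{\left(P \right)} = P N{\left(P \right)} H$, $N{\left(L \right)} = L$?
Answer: $- \frac{39419}{10} \approx -3941.9$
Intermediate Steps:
$H = 0$ ($H = 4 - 4 = 0$)
$G{\left(P \right)} = 0$ ($G{\left(P \right)} = P P 0 = P^{2} \cdot 0 = 0$)
$y{\left(b \right)} = \frac{1}{b}$ ($y{\left(b \right)} = \frac{1}{b + 0} = \frac{1}{b}$)
$y{\left(10 \right)} - 3942 = \frac{1}{10} - 3942 = - \frac{39419}{10}$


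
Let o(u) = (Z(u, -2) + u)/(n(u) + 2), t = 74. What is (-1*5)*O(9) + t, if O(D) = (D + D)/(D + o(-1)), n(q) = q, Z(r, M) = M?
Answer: 59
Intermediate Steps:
o(u) = (-2 + u)/(2 + u) (o(u) = (-2 + u)/(u + 2) = (-2 + u)/(2 + u))
O(D) = 2*D/(-3 + D) (O(D) = (D + D)/(D + (-2 - 1)/(2 - 1)) = (2*D)/(D - 3/1) = (2*D)/(D + 1*(-3)) = (2*D)/(D - 3) = (2*D)/(-3 + D) = 2*D/(-3 + D))
(-1*5)*O(9) + t = (-1*5)*(2*9/(-3 + 9)) + 74 = -10*9/6 + 74 = -5*3 + 74 = -15 + 74 = 59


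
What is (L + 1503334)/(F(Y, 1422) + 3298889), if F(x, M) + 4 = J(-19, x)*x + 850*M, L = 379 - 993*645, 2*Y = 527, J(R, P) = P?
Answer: 3452912/18308069 ≈ 0.18860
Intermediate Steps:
Y = 527/2 (Y = (1/2)*527 = 527/2 ≈ 263.50)
L = -640106 (L = 379 - 640485 = -640106)
F(x, M) = -4 + x**2 + 850*M (F(x, M) = -4 + (x*x + 850*M) = -4 + (x**2 + 850*M) = -4 + x**2 + 850*M)
(L + 1503334)/(F(Y, 1422) + 3298889) = (-640106 + 1503334)/((-4 + (527/2)**2 + 850*1422) + 3298889) = 863228/((-4 + 277729/4 + 1208700) + 3298889) = 863228/(5112513/4 + 3298889) = 863228/(18308069/4) = 863228*(4/18308069) = 3452912/18308069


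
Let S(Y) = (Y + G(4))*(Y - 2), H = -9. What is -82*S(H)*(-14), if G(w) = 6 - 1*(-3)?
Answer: 0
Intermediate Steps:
G(w) = 9 (G(w) = 6 + 3 = 9)
S(Y) = (-2 + Y)*(9 + Y) (S(Y) = (Y + 9)*(Y - 2) = (9 + Y)*(-2 + Y) = (-2 + Y)*(9 + Y))
-82*S(H)*(-14) = -82*(-18 + (-9)² + 7*(-9))*(-14) = -82*(-18 + 81 - 63)*(-14) = -82*0*(-14) = 0*(-14) = 0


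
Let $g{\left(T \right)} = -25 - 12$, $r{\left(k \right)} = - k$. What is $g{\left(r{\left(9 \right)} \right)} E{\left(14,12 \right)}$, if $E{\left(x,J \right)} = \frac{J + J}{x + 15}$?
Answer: $- \frac{888}{29} \approx -30.621$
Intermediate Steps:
$E{\left(x,J \right)} = \frac{2 J}{15 + x}$
$g{\left(T \right)} = -37$
$g{\left(r{\left(9 \right)} \right)} E{\left(14,12 \right)} = - 37 \cdot 2 \cdot 12 \frac{1}{15 + 14} = - 37 \cdot 2 \cdot 12 \cdot \frac{1}{29} = \left(-37\right) \frac{24}{29} = - \frac{888}{29}$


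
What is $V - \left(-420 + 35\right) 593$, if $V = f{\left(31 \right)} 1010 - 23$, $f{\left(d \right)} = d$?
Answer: $259592$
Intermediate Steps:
$V = 31287$ ($V = 31 \cdot 1010 - 23 = 31310 - 23 = 31287$)
$V - \left(-420 + 35\right) 593 = 31287 - \left(-420 + 35\right) 593 = 31287 - \left(-385\right) 593 = 31287 - -228305 = 31287 + 228305 = 259592$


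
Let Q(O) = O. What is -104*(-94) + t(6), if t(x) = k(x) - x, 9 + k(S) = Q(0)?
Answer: 9761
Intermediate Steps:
k(S) = -9 (k(S) = -9 + 0 = -9)
t(x) = -9 - x
-104*(-94) + t(6) = -104*(-94) + (-9 - 1*6) = 9776 + (-9 - 6) = 9776 - 15 = 9761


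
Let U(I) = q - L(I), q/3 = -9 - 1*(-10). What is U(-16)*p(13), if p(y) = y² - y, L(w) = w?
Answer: 2964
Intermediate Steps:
q = 3 (q = 3*(-9 - 1*(-10)) = 3*(-9 + 10) = 3*1 = 3)
U(I) = 3 - I
U(-16)*p(13) = (3 - 1*(-16))*(13*(-1 + 13)) = (3 + 16)*(13*12) = 19*156 = 2964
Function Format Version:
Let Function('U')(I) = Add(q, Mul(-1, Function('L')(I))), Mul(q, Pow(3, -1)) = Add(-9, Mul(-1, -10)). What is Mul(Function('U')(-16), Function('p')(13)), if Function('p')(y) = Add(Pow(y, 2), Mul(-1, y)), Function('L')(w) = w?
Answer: 2964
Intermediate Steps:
q = 3 (q = Mul(3, Add(-9, Mul(-1, -10))) = Mul(3, Add(-9, 10)) = Mul(3, 1) = 3)
Function('U')(I) = Add(3, Mul(-1, I))
Mul(Function('U')(-16), Function('p')(13)) = Mul(Add(3, Mul(-1, -16)), Mul(13, Add(-1, 13))) = Mul(Add(3, 16), Mul(13, 12)) = Mul(19, 156) = 2964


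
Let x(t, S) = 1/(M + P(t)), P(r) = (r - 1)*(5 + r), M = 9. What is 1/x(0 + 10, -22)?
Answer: 144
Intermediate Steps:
P(r) = (-1 + r)*(5 + r)
x(t, S) = 1/(4 + t² + 4*t) (x(t, S) = 1/(9 + (-5 + t² + 4*t)) = 1/(4 + t² + 4*t))
1/x(0 + 10, -22) = 1/(1/(4 + (0 + 10)² + 4*(0 + 10))) = 1/(1/(4 + 10² + 4*10)) = 1/(1/(4 + 100 + 40)) = 1/(1/144) = 144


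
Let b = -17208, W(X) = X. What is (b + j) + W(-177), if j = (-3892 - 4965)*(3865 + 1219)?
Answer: -45046373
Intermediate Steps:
j = -45028988 (j = -8857*5084 = -45028988)
(b + j) + W(-177) = (-17208 - 45028988) - 177 = -45046196 - 177 = -45046373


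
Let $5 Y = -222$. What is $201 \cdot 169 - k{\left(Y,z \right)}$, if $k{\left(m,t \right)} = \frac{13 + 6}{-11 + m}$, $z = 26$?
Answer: $\frac{9409508}{277} \approx 33969.0$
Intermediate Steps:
$Y = - \frac{222}{5}$ ($Y = \frac{1}{5} \left(-222\right) = - \frac{222}{5} \approx -44.4$)
$k{\left(m,t \right)} = \frac{19}{-11 + m}$
$201 \cdot 169 - k{\left(Y,z \right)} = 201 \cdot 169 - \frac{19}{-11 - \frac{222}{5}} = 33969 - \frac{19}{- \frac{277}{5}} = 33969 - 19 \left(- \frac{5}{277}\right) = 33969 - - \frac{95}{277} = 33969 + \frac{95}{277} = \frac{9409508}{277}$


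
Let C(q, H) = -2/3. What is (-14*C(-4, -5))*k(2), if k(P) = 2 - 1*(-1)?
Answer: 28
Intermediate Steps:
k(P) = 3 (k(P) = 2 + 1 = 3)
C(q, H) = -⅔ (C(q, H) = -2*⅓ = -⅔)
(-14*C(-4, -5))*k(2) = -14*(-⅔)*3 = (28/3)*3 = 28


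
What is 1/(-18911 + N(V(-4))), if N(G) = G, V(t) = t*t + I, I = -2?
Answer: -1/18897 ≈ -5.2918e-5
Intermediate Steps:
V(t) = -2 + t² (V(t) = t*t - 2 = t² - 2 = -2 + t²)
1/(-18911 + N(V(-4))) = 1/(-18911 + (-2 + (-4)²)) = 1/(-18911 + (-2 + 16)) = 1/(-18911 + 14) = 1/(-18897) = -1/18897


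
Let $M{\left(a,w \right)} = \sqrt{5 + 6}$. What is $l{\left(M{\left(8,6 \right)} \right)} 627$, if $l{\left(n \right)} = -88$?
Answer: $-55176$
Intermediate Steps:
$M{\left(a,w \right)} = \sqrt{11}$
$l{\left(M{\left(8,6 \right)} \right)} 627 = \left(-88\right) 627 = -55176$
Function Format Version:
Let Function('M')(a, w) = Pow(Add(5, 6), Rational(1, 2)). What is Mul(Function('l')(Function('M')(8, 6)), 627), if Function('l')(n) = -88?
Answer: -55176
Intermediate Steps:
Function('M')(a, w) = Pow(11, Rational(1, 2))
Mul(Function('l')(Function('M')(8, 6)), 627) = Mul(-88, 627) = -55176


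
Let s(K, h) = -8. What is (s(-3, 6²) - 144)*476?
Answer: -72352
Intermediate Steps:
(s(-3, 6²) - 144)*476 = (-8 - 144)*476 = -152*476 = -72352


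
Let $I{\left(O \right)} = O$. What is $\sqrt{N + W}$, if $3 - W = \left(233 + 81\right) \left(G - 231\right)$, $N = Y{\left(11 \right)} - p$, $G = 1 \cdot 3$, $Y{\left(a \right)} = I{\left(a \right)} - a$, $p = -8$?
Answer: $\sqrt{71603} \approx 267.59$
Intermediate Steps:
$Y{\left(a \right)} = 0$ ($Y{\left(a \right)} = a - a = 0$)
$G = 3$
$N = 8$ ($N = 0 - -8 = 0 + 8 = 8$)
$W = 71595$ ($W = 3 - \left(233 + 81\right) \left(3 - 231\right) = 3 - 314 \left(-228\right) = 3 - -71592 = 3 + 71592 = 71595$)
$\sqrt{N + W} = \sqrt{8 + 71595} = \sqrt{71603}$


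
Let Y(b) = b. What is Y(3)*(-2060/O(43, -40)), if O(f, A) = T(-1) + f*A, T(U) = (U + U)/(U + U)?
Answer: 2060/573 ≈ 3.5951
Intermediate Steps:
T(U) = 1 (T(U) = (2*U)/((2*U)) = (2*U)*(1/(2*U)) = 1)
O(f, A) = 1 + A*f (O(f, A) = 1 + f*A = 1 + A*f)
Y(3)*(-2060/O(43, -40)) = 3*(-2060/(1 - 40*43)) = 3*(-2060/(1 - 1720)) = 3*(-2060/(-1719)) = 3*(-2060*(-1/1719)) = 3*(2060/1719) = 2060/573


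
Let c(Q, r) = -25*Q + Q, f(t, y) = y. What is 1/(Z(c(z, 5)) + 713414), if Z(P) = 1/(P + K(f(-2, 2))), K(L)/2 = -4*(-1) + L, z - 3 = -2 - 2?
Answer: 36/25682905 ≈ 1.4017e-6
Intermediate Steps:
z = -1 (z = 3 + (-2 - 2) = 3 - 4 = -1)
c(Q, r) = -24*Q
K(L) = 8 + 2*L (K(L) = 2*(-4*(-1) + L) = 2*(4 + L) = 8 + 2*L)
Z(P) = 1/(12 + P) (Z(P) = 1/(P + (8 + 2*2)) = 1/(P + (8 + 4)) = 1/(P + 12) = 1/(12 + P))
1/(Z(c(z, 5)) + 713414) = 1/(1/(12 - 24*(-1)) + 713414) = 1/(1/(12 + 24) + 713414) = 1/(1/36 + 713414) = 1/(25682905/36) = 36/25682905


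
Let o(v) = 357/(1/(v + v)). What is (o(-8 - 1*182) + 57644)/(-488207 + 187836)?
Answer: 78016/300371 ≈ 0.25973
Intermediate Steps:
o(v) = 714*v (o(v) = 357/(1/(2*v)) = 357/((1/(2*v))) = 357*(2*v) = 714*v)
(o(-8 - 1*182) + 57644)/(-488207 + 187836) = (714*(-8 - 1*182) + 57644)/(-488207 + 187836) = (714*(-8 - 182) + 57644)/(-300371) = (714*(-190) + 57644)*(-1/300371) = (-135660 + 57644)*(-1/300371) = -78016*(-1/300371) = 78016/300371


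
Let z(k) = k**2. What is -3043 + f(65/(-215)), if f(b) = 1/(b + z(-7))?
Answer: -6371999/2094 ≈ -3043.0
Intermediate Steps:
f(b) = 1/(49 + b) (f(b) = 1/(b + (-7)**2) = 1/(b + 49) = 1/(49 + b))
-3043 + f(65/(-215)) = -3043 + 1/(49 + 65/(-215)) = -3043 + 1/(49 + 65*(-1/215)) = -3043 + 1/(49 - 13/43) = -3043 + 1/(2094/43) = -3043 + 43/2094 = -6371999/2094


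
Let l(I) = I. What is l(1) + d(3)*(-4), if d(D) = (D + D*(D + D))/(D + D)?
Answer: -13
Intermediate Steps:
d(D) = (D + 2*D²)/(2*D) (d(D) = (D + D*(2*D))/((2*D)) = (D + 2*D²)*(1/(2*D)) = (D + 2*D²)/(2*D))
l(1) + d(3)*(-4) = 1 + (½ + 3)*(-4) = 1 + (7/2)*(-4) = 1 - 14 = -13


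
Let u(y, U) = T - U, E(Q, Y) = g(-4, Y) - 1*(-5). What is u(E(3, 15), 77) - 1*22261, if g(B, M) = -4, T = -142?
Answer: -22480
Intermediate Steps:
E(Q, Y) = 1 (E(Q, Y) = -4 - 1*(-5) = -4 + 5 = 1)
u(y, U) = -142 - U
u(E(3, 15), 77) - 1*22261 = (-142 - 1*77) - 1*22261 = (-142 - 77) - 22261 = -219 - 22261 = -22480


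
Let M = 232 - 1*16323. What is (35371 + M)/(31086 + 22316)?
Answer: 9640/26701 ≈ 0.36104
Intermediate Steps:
M = -16091 (M = 232 - 16323 = -16091)
(35371 + M)/(31086 + 22316) = (35371 - 16091)/(31086 + 22316) = 19280/53402 = 19280*(1/53402) = 9640/26701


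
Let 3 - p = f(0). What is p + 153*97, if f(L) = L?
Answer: 14844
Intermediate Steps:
p = 3 (p = 3 - 1*0 = 3 + 0 = 3)
p + 153*97 = 3 + 153*97 = 3 + 14841 = 14844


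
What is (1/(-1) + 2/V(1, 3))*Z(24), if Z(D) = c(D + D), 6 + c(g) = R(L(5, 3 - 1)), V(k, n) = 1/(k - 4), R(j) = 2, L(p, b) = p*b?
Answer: 28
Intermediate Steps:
L(p, b) = b*p
V(k, n) = 1/(-4 + k)
c(g) = -4 (c(g) = -6 + 2 = -4)
Z(D) = -4
(1/(-1) + 2/V(1, 3))*Z(24) = (1/(-1) + 2/(1/(-4 + 1)))*(-4) = (1*(-1) + 2/(1/(-3)))*(-4) = (-1 + 2/(-1/3))*(-4) = (-1 + 2*(-3))*(-4) = (-1 - 6)*(-4) = -7*(-4) = 28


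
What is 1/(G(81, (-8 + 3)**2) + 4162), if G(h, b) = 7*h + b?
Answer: 1/4754 ≈ 0.00021035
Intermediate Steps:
G(h, b) = b + 7*h
1/(G(81, (-8 + 3)**2) + 4162) = 1/(((-8 + 3)**2 + 7*81) + 4162) = 1/(((-5)**2 + 567) + 4162) = 1/((25 + 567) + 4162) = 1/(592 + 4162) = 1/4754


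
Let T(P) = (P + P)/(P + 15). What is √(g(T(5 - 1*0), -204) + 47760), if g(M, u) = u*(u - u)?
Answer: 4*√2985 ≈ 218.54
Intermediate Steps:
T(P) = 2*P/(15 + P) (T(P) = (2*P)/(15 + P) = 2*P/(15 + P))
g(M, u) = 0 (g(M, u) = u*0 = 0)
√(g(T(5 - 1*0), -204) + 47760) = √(0 + 47760) = √47760 = 4*√2985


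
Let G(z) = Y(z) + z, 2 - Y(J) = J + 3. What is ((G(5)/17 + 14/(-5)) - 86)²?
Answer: 57047809/7225 ≈ 7895.9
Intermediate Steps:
Y(J) = -1 - J (Y(J) = 2 - (J + 3) = 2 - (3 + J) = 2 + (-3 - J) = -1 - J)
G(z) = -1 (G(z) = (-1 - z) + z = -1)
((G(5)/17 + 14/(-5)) - 86)² = ((-1/17 + 14/(-5)) - 86)² = ((-1*1/17 + 14*(-⅕)) - 86)² = ((-1/17 - 14/5) - 86)² = (-243/85 - 86)² = (-7553/85)² = 57047809/7225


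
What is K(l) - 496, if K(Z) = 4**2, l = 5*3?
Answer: -480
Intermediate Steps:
l = 15
K(Z) = 16
K(l) - 496 = 16 - 496 = -480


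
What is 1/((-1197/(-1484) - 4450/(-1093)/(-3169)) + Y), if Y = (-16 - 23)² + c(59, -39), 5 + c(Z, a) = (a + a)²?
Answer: 734308004/5581332182607 ≈ 0.00013156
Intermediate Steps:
c(Z, a) = -5 + 4*a² (c(Z, a) = -5 + (a + a)² = -5 + (2*a)² = -5 + 4*a²)
Y = 7600 (Y = (-16 - 23)² + (-5 + 4*(-39)²) = (-39)² + (-5 + 4*1521) = 1521 + (-5 + 6084) = 1521 + 6079 = 7600)
1/((-1197/(-1484) - 4450/(-1093)/(-3169)) + Y) = 1/((-1197/(-1484) - 4450/(-1093)/(-3169)) + 7600) = 1/((-1197*(-1/1484) - 4450*(-1/1093)*(-1/3169)) + 7600) = 1/((171/212 + (4450/1093)*(-1/3169)) + 7600) = 1/((171/212 - 4450/3463717) + 7600) = 1/(591352207/734308004 + 7600) = 1/(5581332182607/734308004) = 734308004/5581332182607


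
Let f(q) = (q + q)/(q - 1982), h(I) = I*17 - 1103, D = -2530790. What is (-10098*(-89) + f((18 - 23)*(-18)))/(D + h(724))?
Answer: -425095461/1191763705 ≈ -0.35669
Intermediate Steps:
h(I) = -1103 + 17*I (h(I) = 17*I - 1103 = -1103 + 17*I)
f(q) = 2*q/(-1982 + q) (f(q) = (2*q)/(-1982 + q) = 2*q/(-1982 + q))
(-10098*(-89) + f((18 - 23)*(-18)))/(D + h(724)) = (-10098*(-89) + 2*((18 - 23)*(-18))/(-1982 + (18 - 23)*(-18)))/(-2530790 + (-1103 + 17*724)) = (898722 + 2*(-5*(-18))/(-1982 - 5*(-18)))/(-2530790 + (-1103 + 12308)) = (898722 + 2*90/(-1982 + 90))/(-2530790 + 11205) = (898722 + 2*90/(-1892))/(-2519585) = (898722 + 2*90*(-1/1892))*(-1/2519585) = (898722 - 45/473)*(-1/2519585) = (425095461/473)*(-1/2519585) = -425095461/1191763705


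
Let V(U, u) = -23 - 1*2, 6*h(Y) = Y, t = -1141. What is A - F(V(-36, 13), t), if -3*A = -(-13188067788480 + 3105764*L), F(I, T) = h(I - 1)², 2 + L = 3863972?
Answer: -3562466596369/9 ≈ -3.9583e+11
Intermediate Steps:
L = 3863970 (L = -2 + 3863972 = 3863970)
h(Y) = Y/6
V(U, u) = -25 (V(U, u) = -23 - 2 = -25)
F(I, T) = (-⅙ + I/6)² (F(I, T) = ((I - 1)/6)² = ((-1 + I)/6)² = (-⅙ + I/6)²)
A = -395829621800 (A = -(-3105764)/(3*(1/(3863970 - 4246320))) = -(-3105764)/(3*(1/(-382350))) = -(-3105764)/(3*(-1/382350)) = -(-3105764)*(-382350)/3 = -⅓*1187488865400 = -395829621800)
A - F(V(-36, 13), t) = -395829621800 - (-1 - 25)²/36 = -395829621800 - (-26)²/36 = -395829621800 - 676/36 = -395829621800 - 1*169/9 = -395829621800 - 169/9 = -3562466596369/9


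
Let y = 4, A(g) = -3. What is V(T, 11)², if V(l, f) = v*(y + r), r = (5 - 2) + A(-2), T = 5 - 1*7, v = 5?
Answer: 400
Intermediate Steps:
T = -2 (T = 5 - 7 = -2)
r = 0 (r = (5 - 2) - 3 = 3 - 3 = 0)
V(l, f) = 20 (V(l, f) = 5*(4 + 0) = 5*4 = 20)
V(T, 11)² = 20² = 400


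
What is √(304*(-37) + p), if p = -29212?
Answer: 34*I*√35 ≈ 201.15*I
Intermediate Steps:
√(304*(-37) + p) = √(304*(-37) - 29212) = √(-11248 - 29212) = √(-40460) = 34*I*√35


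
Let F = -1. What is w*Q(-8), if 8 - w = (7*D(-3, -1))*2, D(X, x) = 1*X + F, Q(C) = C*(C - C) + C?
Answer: -512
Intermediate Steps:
Q(C) = C (Q(C) = C*0 + C = 0 + C = C)
D(X, x) = -1 + X (D(X, x) = 1*X - 1 = X - 1 = -1 + X)
w = 64 (w = 8 - 7*(-1 - 3)*2 = 8 - 7*(-4)*2 = 8 - (-28)*2 = 8 - 1*(-56) = 8 + 56 = 64)
w*Q(-8) = 64*(-8) = -512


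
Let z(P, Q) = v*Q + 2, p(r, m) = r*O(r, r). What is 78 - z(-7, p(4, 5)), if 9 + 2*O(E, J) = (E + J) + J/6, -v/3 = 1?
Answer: 74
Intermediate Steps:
v = -3 (v = -3*1 = -3)
O(E, J) = -9/2 + E/2 + 7*J/12 (O(E, J) = -9/2 + ((E + J) + J/6)/2 = -9/2 + (E + 7*J/6)/2 = -9/2 + (E/2 + 7*J/12) = -9/2 + E/2 + 7*J/12)
p(r, m) = r*(-9/2 + 13*r/12) (p(r, m) = r*(-9/2 + r/2 + 7*r/12) = r*(-9/2 + 13*r/12))
z(P, Q) = 2 - 3*Q (z(P, Q) = -3*Q + 2 = 2 - 3*Q)
78 - z(-7, p(4, 5)) = 78 - (2 - 4*(-54 + 13*4)/4) = 78 - (2 - 4*(-54 + 52)/4) = 78 - (2 - 4*(-2)/4) = 78 - (2 - 3*(-⅔)) = 78 - (2 + 2) = 78 - 1*4 = 78 - 4 = 74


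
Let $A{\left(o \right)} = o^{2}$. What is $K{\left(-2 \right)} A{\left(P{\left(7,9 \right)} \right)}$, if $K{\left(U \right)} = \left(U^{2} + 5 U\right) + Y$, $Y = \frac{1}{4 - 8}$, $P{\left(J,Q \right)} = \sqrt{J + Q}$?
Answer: $-100$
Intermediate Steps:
$Y = - \frac{1}{4}$ ($Y = \frac{1}{4 - 8} = \frac{1}{-4} = - \frac{1}{4} \approx -0.25$)
$K{\left(U \right)} = - \frac{1}{4} + U^{2} + 5 U$ ($K{\left(U \right)} = \left(U^{2} + 5 U\right) - \frac{1}{4} = - \frac{1}{4} + U^{2} + 5 U$)
$K{\left(-2 \right)} A{\left(P{\left(7,9 \right)} \right)} = \left(- \frac{1}{4} + \left(-2\right)^{2} + 5 \left(-2\right)\right) \left(\sqrt{7 + 9}\right)^{2} = \left(- \frac{1}{4} + 4 - 10\right) \left(\sqrt{16}\right)^{2} = - \frac{25 \cdot 4^{2}}{4} = \left(- \frac{25}{4}\right) 16 = -100$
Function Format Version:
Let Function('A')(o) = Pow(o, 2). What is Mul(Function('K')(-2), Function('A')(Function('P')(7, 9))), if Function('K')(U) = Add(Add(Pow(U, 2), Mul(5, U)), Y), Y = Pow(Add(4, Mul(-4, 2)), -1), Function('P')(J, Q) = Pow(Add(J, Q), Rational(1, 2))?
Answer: -100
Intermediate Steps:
Y = Rational(-1, 4) (Y = Pow(Add(4, -8), -1) = Pow(-4, -1) = Rational(-1, 4) ≈ -0.25000)
Function('K')(U) = Add(Rational(-1, 4), Pow(U, 2), Mul(5, U)) (Function('K')(U) = Add(Add(Pow(U, 2), Mul(5, U)), Rational(-1, 4)) = Add(Rational(-1, 4), Pow(U, 2), Mul(5, U)))
Mul(Function('K')(-2), Function('A')(Function('P')(7, 9))) = Mul(Add(Rational(-1, 4), Pow(-2, 2), Mul(5, -2)), Pow(Pow(Add(7, 9), Rational(1, 2)), 2)) = Mul(Add(Rational(-1, 4), 4, -10), Pow(Pow(16, Rational(1, 2)), 2)) = Mul(Rational(-25, 4), Pow(4, 2)) = Mul(Rational(-25, 4), 16) = -100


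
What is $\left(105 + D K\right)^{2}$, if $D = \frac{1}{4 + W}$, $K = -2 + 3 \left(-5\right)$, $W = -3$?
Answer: $7744$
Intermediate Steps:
$K = -17$ ($K = -2 - 15 = -17$)
$D = 1$ ($D = \frac{1}{4 - 3} = 1^{-1} = 1$)
$\left(105 + D K\right)^{2} = \left(105 + 1 \left(-17\right)\right)^{2} = \left(105 - 17\right)^{2} = 88^{2} = 7744$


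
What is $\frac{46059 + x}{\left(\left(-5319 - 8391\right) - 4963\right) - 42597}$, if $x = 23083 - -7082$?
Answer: $- \frac{38112}{30635} \approx -1.2441$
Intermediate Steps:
$x = 30165$ ($x = 23083 + 7082 = 30165$)
$\frac{46059 + x}{\left(\left(-5319 - 8391\right) - 4963\right) - 42597} = \frac{46059 + 30165}{\left(\left(-5319 - 8391\right) - 4963\right) - 42597} = \frac{76224}{\left(-13710 - 4963\right) - 42597} = \frac{76224}{-18673 - 42597} = \frac{76224}{-61270} = 76224 \left(- \frac{1}{61270}\right) = - \frac{38112}{30635}$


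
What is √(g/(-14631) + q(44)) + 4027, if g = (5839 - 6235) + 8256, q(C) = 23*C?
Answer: 4027 + 2*√6014443202/4877 ≈ 4058.8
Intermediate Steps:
g = 7860 (g = -396 + 8256 = 7860)
√(g/(-14631) + q(44)) + 4027 = √(7860/(-14631) + 23*44) + 4027 = √(7860*(-1/14631) + 1012) + 4027 = √(-2620/4877 + 1012) + 4027 = √(4932904/4877) + 4027 = 2*√6014443202/4877 + 4027 = 4027 + 2*√6014443202/4877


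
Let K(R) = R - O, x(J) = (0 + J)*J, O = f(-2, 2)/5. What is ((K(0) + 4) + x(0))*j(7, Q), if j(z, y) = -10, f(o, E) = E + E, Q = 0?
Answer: -32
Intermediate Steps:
f(o, E) = 2*E
O = 4/5 (O = (2*2)/5 = 4*(1/5) = 4/5 ≈ 0.80000)
x(J) = J**2 (x(J) = J*J = J**2)
K(R) = -4/5 + R (K(R) = R - 1*4/5 = R - 4/5 = -4/5 + R)
((K(0) + 4) + x(0))*j(7, Q) = (((-4/5 + 0) + 4) + 0**2)*(-10) = ((-4/5 + 4) + 0)*(-10) = (16/5 + 0)*(-10) = (16/5)*(-10) = -32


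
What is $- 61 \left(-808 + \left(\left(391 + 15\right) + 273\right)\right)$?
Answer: $7869$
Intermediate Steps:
$- 61 \left(-808 + \left(\left(391 + 15\right) + 273\right)\right) = - 61 \left(-808 + \left(406 + 273\right)\right) = - 61 \left(-808 + 679\right) = \left(-61\right) \left(-129\right) = 7869$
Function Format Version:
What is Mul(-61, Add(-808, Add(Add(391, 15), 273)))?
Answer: 7869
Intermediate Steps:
Mul(-61, Add(-808, Add(Add(391, 15), 273))) = Mul(-61, Add(-808, Add(406, 273))) = Mul(-61, Add(-808, 679)) = Mul(-61, -129) = 7869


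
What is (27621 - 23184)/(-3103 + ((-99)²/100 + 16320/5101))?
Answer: -2263313700/1531213399 ≈ -1.4781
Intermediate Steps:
(27621 - 23184)/(-3103 + ((-99)²/100 + 16320/5101)) = 4437/(-3103 + (9801*(1/100) + 16320*(1/5101))) = 4437/(-3103 + (9801/100 + 16320/5101)) = 4437/(-3103 + 51626901/510100) = 4437/(-1531213399/510100) = 4437*(-510100/1531213399) = -2263313700/1531213399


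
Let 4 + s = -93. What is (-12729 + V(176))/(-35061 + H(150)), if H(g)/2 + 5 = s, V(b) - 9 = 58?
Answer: 12662/35265 ≈ 0.35905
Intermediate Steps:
s = -97 (s = -4 - 93 = -97)
V(b) = 67 (V(b) = 9 + 58 = 67)
H(g) = -204 (H(g) = -10 + 2*(-97) = -10 - 194 = -204)
(-12729 + V(176))/(-35061 + H(150)) = (-12729 + 67)/(-35061 - 204) = -12662/(-35265) = -12662*(-1/35265) = 12662/35265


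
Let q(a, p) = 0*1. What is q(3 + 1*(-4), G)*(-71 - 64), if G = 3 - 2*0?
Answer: 0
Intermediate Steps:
G = 3 (G = 3 + 0 = 3)
q(a, p) = 0
q(3 + 1*(-4), G)*(-71 - 64) = 0*(-71 - 64) = 0*(-135) = 0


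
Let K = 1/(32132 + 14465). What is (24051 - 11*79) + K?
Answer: 1080211655/46597 ≈ 23182.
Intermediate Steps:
K = 1/46597 ≈ 2.1461e-5
(24051 - 11*79) + K = (24051 - 11*79) + 1/46597 = (24051 - 869) + 1/46597 = 23182 + 1/46597 = 1080211655/46597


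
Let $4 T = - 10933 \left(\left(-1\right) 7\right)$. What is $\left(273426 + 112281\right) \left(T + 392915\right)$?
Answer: $\frac{635718806037}{4} \approx 1.5893 \cdot 10^{11}$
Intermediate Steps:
$T = \frac{76531}{4}$ ($T = \frac{\left(-10933\right) \left(\left(-1\right) 7\right)}{4} = \frac{\left(-10933\right) \left(-7\right)}{4} = \frac{1}{4} \cdot 76531 = \frac{76531}{4} \approx 19133.0$)
$\left(273426 + 112281\right) \left(T + 392915\right) = \left(273426 + 112281\right) \left(\frac{76531}{4} + 392915\right) = 385707 \cdot \frac{1648191}{4} = \frac{635718806037}{4}$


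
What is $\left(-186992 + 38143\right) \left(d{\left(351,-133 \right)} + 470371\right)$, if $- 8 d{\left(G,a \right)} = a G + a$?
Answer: $-70885317327$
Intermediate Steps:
$d{\left(G,a \right)} = - \frac{a}{8} - \frac{G a}{8}$ ($d{\left(G,a \right)} = - \frac{a G + a}{8} = - \frac{G a + a}{8} = - \frac{a + G a}{8} = - \frac{a}{8} - \frac{G a}{8}$)
$\left(-186992 + 38143\right) \left(d{\left(351,-133 \right)} + 470371\right) = \left(-186992 + 38143\right) \left(\left(- \frac{1}{8}\right) \left(-133\right) \left(1 + 351\right) + 470371\right) = - 148849 \left(\left(- \frac{1}{8}\right) \left(-133\right) 352 + 470371\right) = - 148849 \left(5852 + 470371\right) = \left(-148849\right) 476223 = -70885317327$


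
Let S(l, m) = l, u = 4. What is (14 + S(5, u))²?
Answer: 361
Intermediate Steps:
(14 + S(5, u))² = (14 + 5)² = 19² = 361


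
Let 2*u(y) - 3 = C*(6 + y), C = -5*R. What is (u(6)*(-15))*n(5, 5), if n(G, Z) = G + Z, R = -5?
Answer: -22725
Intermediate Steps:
C = 25 (C = -5*(-5) = 25)
u(y) = 153/2 + 25*y/2 (u(y) = 3/2 + (25*(6 + y))/2 = 3/2 + (150 + 25*y)/2 = 3/2 + (75 + 25*y/2) = 153/2 + 25*y/2)
(u(6)*(-15))*n(5, 5) = ((153/2 + (25/2)*6)*(-15))*(5 + 5) = ((153/2 + 75)*(-15))*10 = ((303/2)*(-15))*10 = -4545/2*10 = -22725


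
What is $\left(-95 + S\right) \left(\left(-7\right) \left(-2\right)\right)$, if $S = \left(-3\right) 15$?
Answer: $-1960$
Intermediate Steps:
$S = -45$
$\left(-95 + S\right) \left(\left(-7\right) \left(-2\right)\right) = \left(-95 - 45\right) \left(\left(-7\right) \left(-2\right)\right) = \left(-140\right) 14 = -1960$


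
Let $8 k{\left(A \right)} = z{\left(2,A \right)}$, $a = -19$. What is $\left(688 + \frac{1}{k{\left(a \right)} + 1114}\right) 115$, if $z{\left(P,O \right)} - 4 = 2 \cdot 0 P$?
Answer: $\frac{176358710}{2229} \approx 79120.0$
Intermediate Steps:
$z{\left(P,O \right)} = 4$ ($z{\left(P,O \right)} = 4 + 2 \cdot 0 P = 4 + 0 P = 4 + 0 = 4$)
$k{\left(A \right)} = \frac{1}{2}$ ($k{\left(A \right)} = \frac{1}{8} \cdot 4 = \frac{1}{2}$)
$\left(688 + \frac{1}{k{\left(a \right)} + 1114}\right) 115 = \left(688 + \frac{1}{\frac{1}{2} + 1114}\right) 115 = \left(688 + \frac{1}{\frac{2229}{2}}\right) 115 = \left(688 + \frac{2}{2229}\right) 115 = \frac{1533554}{2229} \cdot 115 = \frac{176358710}{2229}$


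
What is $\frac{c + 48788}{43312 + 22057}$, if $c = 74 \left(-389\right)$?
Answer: $\frac{20002}{65369} \approx 0.30599$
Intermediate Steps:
$c = -28786$
$\frac{c + 48788}{43312 + 22057} = \frac{-28786 + 48788}{43312 + 22057} = \frac{20002}{65369}$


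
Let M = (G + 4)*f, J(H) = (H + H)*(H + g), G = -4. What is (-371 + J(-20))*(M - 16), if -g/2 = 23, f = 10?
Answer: -36304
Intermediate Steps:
g = -46 (g = -2*23 = -46)
J(H) = 2*H*(-46 + H) (J(H) = (H + H)*(H - 46) = (2*H)*(-46 + H) = 2*H*(-46 + H))
M = 0 (M = (-4 + 4)*10 = 0*10 = 0)
(-371 + J(-20))*(M - 16) = (-371 + 2*(-20)*(-46 - 20))*(0 - 16) = (-371 + 2*(-20)*(-66))*(-16) = (-371 + 2640)*(-16) = 2269*(-16) = -36304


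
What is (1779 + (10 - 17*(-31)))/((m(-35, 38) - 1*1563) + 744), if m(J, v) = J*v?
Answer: -2316/2149 ≈ -1.0777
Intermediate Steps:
(1779 + (10 - 17*(-31)))/((m(-35, 38) - 1*1563) + 744) = (1779 + (10 - 17*(-31)))/((-35*38 - 1*1563) + 744) = (1779 + (10 + 527))/((-1330 - 1563) + 744) = (1779 + 537)/(-2893 + 744) = 2316/(-2149) = 2316*(-1/2149) = -2316/2149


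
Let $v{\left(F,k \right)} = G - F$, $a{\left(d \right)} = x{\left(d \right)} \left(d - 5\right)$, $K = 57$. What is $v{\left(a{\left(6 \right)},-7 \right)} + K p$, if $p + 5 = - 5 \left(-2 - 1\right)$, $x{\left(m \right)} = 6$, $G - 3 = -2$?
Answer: $565$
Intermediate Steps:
$G = 1$ ($G = 3 - 2 = 1$)
$a{\left(d \right)} = -30 + 6 d$ ($a{\left(d \right)} = 6 \left(d - 5\right) = 6 \left(-5 + d\right) = -30 + 6 d$)
$p = 10$ ($p = -5 - 5 \left(-2 - 1\right) = -5 - -15 = -5 + 15 = 10$)
$v{\left(F,k \right)} = 1 - F$
$v{\left(a{\left(6 \right)},-7 \right)} + K p = \left(1 - \left(-30 + 6 \cdot 6\right)\right) + 57 \cdot 10 = \left(1 - \left(-30 + 36\right)\right) + 570 = \left(1 - 6\right) + 570 = -5 + 570 = 565$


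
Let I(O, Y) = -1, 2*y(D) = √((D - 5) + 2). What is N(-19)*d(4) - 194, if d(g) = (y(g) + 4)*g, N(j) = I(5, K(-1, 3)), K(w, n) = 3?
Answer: -212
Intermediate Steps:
y(D) = √(-3 + D)/2 (y(D) = √((D - 5) + 2)/2 = √((-5 + D) + 2)/2 = √(-3 + D)/2)
N(j) = -1
d(g) = g*(4 + √(-3 + g)/2) (d(g) = (√(-3 + g)/2 + 4)*g = (4 + √(-3 + g)/2)*g = g*(4 + √(-3 + g)/2))
N(-19)*d(4) - 194 = -4*(8 + √(-3 + 4))/2 - 194 = -4*(8 + √1)/2 - 194 = -4*(8 + 1)/2 - 194 = -4*9/2 - 194 = -1*18 - 194 = -18 - 194 = -212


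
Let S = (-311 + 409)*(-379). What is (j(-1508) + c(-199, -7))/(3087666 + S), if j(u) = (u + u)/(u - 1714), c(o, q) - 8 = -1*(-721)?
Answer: 1175927/4914394164 ≈ 0.00023928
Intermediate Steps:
c(o, q) = 729 (c(o, q) = 8 - 1*(-721) = 8 + 721 = 729)
S = -37142 (S = 98*(-379) = -37142)
j(u) = 2*u/(-1714 + u) (j(u) = (2*u)/(-1714 + u) = 2*u/(-1714 + u))
(j(-1508) + c(-199, -7))/(3087666 + S) = (2*(-1508)/(-1714 - 1508) + 729)/(3087666 - 37142) = (2*(-1508)/(-3222) + 729)/3050524 = (2*(-1508)*(-1/3222) + 729)*(1/3050524) = (1508/1611 + 729)*(1/3050524) = (1175927/1611)*(1/3050524) = 1175927/4914394164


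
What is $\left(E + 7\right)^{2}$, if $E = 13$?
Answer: $400$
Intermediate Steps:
$\left(E + 7\right)^{2} = \left(13 + 7\right)^{2} = 20^{2} = 400$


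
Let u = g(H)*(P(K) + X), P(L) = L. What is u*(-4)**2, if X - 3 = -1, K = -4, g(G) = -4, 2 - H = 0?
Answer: 128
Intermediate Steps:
H = 2 (H = 2 - 1*0 = 2 + 0 = 2)
X = 2 (X = 3 - 1 = 2)
u = 8 (u = -4*(-4 + 2) = -4*(-2) = 8)
u*(-4)**2 = 8*(-4)**2 = 8*16 = 128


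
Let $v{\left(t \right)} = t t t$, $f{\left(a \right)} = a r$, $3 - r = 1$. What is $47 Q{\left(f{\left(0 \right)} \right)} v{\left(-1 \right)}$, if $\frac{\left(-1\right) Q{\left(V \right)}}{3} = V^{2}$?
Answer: $0$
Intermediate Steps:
$r = 2$ ($r = 3 - 1 = 2$)
$f{\left(a \right)} = 2 a$ ($f{\left(a \right)} = a 2 = 2 a$)
$v{\left(t \right)} = t^{3}$ ($v{\left(t \right)} = t^{2} t = t^{3}$)
$Q{\left(V \right)} = - 3 V^{2}$
$47 Q{\left(f{\left(0 \right)} \right)} v{\left(-1 \right)} = 47 \left(- 3 \left(2 \cdot 0\right)^{2}\right) \left(-1\right)^{3} = 47 \left(- 3 \cdot 0^{2}\right) \left(-1\right) = 47 \left(\left(-3\right) 0\right) \left(-1\right) = 47 \cdot 0 \left(-1\right) = 0 \left(-1\right) = 0$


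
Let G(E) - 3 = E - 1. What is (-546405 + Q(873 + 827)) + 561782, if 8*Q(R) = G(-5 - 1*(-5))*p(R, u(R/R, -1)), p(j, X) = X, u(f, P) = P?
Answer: 61507/4 ≈ 15377.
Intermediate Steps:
G(E) = 2 + E (G(E) = 3 + (E - 1) = 3 + (-1 + E) = 2 + E)
Q(R) = -1/4 (Q(R) = ((2 + (-5 - 1*(-5)))*(-1))/8 = ((2 + (-5 + 5))*(-1))/8 = ((2 + 0)*(-1))/8 = (2*(-1))/8 = (1/8)*(-2) = -1/4)
(-546405 + Q(873 + 827)) + 561782 = (-546405 - 1/4) + 561782 = -2185621/4 + 561782 = 61507/4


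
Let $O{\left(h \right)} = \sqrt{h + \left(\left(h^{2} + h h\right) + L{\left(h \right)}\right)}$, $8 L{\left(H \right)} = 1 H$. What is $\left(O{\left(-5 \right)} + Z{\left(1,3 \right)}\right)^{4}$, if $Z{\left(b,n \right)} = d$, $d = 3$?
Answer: $\frac{\left(12 + \sqrt{710}\right)^{4}}{256} \approx 8713.0$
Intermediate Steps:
$L{\left(H \right)} = \frac{H}{8}$ ($L{\left(H \right)} = \frac{1 H}{8} = \frac{H}{8}$)
$Z{\left(b,n \right)} = 3$
$O{\left(h \right)} = \sqrt{2 h^{2} + \frac{9 h}{8}}$ ($O{\left(h \right)} = \sqrt{h + \left(\left(h^{2} + h h\right) + \frac{h}{8}\right)} = \sqrt{h + \left(\left(h^{2} + h^{2}\right) + \frac{h}{8}\right)} = \sqrt{h + \left(2 h^{2} + \frac{h}{8}\right)} = \sqrt{2 h^{2} + \frac{9 h}{8}}$)
$\left(O{\left(-5 \right)} + Z{\left(1,3 \right)}\right)^{4} = \left(\frac{\sqrt{2} \sqrt{- 5 \left(9 + 16 \left(-5\right)\right)}}{4} + 3\right)^{4} = \left(\frac{\sqrt{2} \sqrt{- 5 \left(9 - 80\right)}}{4} + 3\right)^{4} = \left(\frac{\sqrt{2} \sqrt{\left(-5\right) \left(-71\right)}}{4} + 3\right)^{4} = \left(\frac{\sqrt{2} \sqrt{355}}{4} + 3\right)^{4} = \left(\frac{\sqrt{710}}{4} + 3\right)^{4} = \left(3 + \frac{\sqrt{710}}{4}\right)^{4}$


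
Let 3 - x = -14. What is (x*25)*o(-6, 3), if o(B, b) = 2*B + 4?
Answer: -3400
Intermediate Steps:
x = 17 (x = 3 - 1*(-14) = 3 + 14 = 17)
o(B, b) = 4 + 2*B
(x*25)*o(-6, 3) = (17*25)*(4 + 2*(-6)) = 425*(4 - 12) = 425*(-8) = -3400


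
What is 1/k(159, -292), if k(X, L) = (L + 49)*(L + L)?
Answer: 1/141912 ≈ 7.0466e-6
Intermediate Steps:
k(X, L) = 2*L*(49 + L) (k(X, L) = (49 + L)*(2*L) = 2*L*(49 + L))
1/k(159, -292) = 1/(2*(-292)*(49 - 292)) = 1/(2*(-292)*(-243)) = 1/141912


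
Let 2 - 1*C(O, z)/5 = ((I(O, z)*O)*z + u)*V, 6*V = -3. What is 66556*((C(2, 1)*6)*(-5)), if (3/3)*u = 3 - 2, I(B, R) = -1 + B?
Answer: -34941900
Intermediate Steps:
V = -½ (V = (⅙)*(-3) = -½ ≈ -0.50000)
u = 1 (u = 3 - 2 = 1)
C(O, z) = 25/2 + 5*O*z*(-1 + O)/2 (C(O, z) = 10 - 5*(((-1 + O)*O)*z + 1)*(-1)/2 = 10 - 5*((O*(-1 + O))*z + 1)*(-1)/2 = 10 - 5*(O*z*(-1 + O) + 1)*(-1)/2 = 10 - 5*(1 + O*z*(-1 + O))*(-1)/2 = 10 - 5*(-½ - O*z*(-1 + O)/2) = 10 + (5/2 + 5*O*z*(-1 + O)/2) = 25/2 + 5*O*z*(-1 + O)/2)
66556*((C(2, 1)*6)*(-5)) = 66556*(((25/2 + (5/2)*2*1*(-1 + 2))*6)*(-5)) = 66556*(((25/2 + (5/2)*2*1*1)*6)*(-5)) = 66556*(((25/2 + 5)*6)*(-5)) = 66556*(((35/2)*6)*(-5)) = 66556*(105*(-5)) = 66556*(-525) = -34941900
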